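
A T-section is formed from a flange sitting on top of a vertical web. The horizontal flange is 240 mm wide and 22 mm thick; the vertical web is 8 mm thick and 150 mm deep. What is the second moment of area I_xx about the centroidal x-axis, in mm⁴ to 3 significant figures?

I_xx ≈ 9.69 × 10⁶ mm⁴

Split into non-overlapping primitives; take the origin at the lower-left of the bounding box.
Flange: 240 × 22, A = 5 280 mm², y = 161 mm, Ī = 212 960 mm⁴.
Web: 8 × 150, A = 1 200 mm², y = 75 mm, Ī = 2 250 000 mm⁴.
Centroid: ȳ = ΣA·y / ΣA = 145.07 mm.
Transfer each piece to the centroidal x-axis using Ī + A·d² with d = y − 145.07:
  flange: d = 15.926 mm → contributes +1 552 153 mm⁴
  web: d = -70.074 mm → contributes +8 142 451 mm⁴
Total I = 9 694 604 mm⁴.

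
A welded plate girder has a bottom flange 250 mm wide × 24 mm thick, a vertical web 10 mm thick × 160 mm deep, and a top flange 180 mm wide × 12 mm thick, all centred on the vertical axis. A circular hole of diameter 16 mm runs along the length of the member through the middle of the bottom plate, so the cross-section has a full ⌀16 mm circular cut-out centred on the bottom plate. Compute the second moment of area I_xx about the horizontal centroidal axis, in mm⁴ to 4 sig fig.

Split into non-overlapping primitives; take the origin at the lower-left of the bounding box.
Bottom plate: 250 × 24, A = 6 000 mm², y = 12 mm, Ī = 288 000 mm⁴.
Web plate: 10 × 160, A = 1 600 mm², y = 104 mm, Ī = 3 413 333 mm⁴.
Top plate: 180 × 12, A = 2 160 mm², y = 190 mm, Ī = 25 920 mm⁴.
Hole (subtracted): ⌀16, A = 201.062 mm², y = 12 mm, Ī = 3216.99 mm⁴.
Centroid: ȳ = ΣA·y / ΣA = 67.6212 mm.
Transfer each piece to the horizontal centroidal axis using Ī + A·d² with d = y − 67.6212:
  bottom plate: d = -55.6212 mm → contributes +18 850 335 mm⁴
  web plate: d = 36.3788 mm → contributes +5 530 796 mm⁴
  top plate: d = 122.379 mm → contributes +32 375 291 mm⁴
  hole: d = -55.6212 mm → contributes −625 247 mm⁴
Total I = 56 131 175 mm⁴.

I_xx ≈ 5.613 × 10⁷ mm⁴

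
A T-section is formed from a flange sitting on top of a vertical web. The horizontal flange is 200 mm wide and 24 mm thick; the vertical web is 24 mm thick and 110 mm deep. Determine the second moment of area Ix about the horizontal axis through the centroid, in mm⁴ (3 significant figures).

Split into non-overlapping primitives; take the origin at the lower-left of the bounding box.
Flange: 200 × 24, A = 4 800 mm², y = 122 mm, Ī = 230 400 mm⁴.
Web: 24 × 110, A = 2 640 mm², y = 55 mm, Ī = 2 662 000 mm⁴.
Centroid: ȳ = ΣA·y / ΣA = 98.226 mm.
Transfer each piece to the horizontal axis through the centroid using Ī + A·d² with d = y − 98.226:
  flange: d = 23.774 mm → contributes +2 943 419 mm⁴
  web: d = -43.226 mm → contributes +7 594 762 mm⁴
Total I = 10 538 181 mm⁴.

Ix ≈ 1.05 × 10⁷ mm⁴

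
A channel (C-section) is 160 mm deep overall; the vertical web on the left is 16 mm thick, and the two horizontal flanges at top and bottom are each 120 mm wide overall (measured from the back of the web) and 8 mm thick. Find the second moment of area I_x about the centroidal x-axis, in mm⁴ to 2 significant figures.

Break the section into simple shapes (no overlaps), measuring from the bottom-left corner of the bounding box.
Web: 16 × 160, A = 2 560 mm², y = 80 mm, Ī = 5 461 333 mm⁴.
Top flange (beyond web): 104 × 8, A = 832 mm², y = 156 mm, Ī = 4 437 mm⁴.
Bottom flange (beyond web): 104 × 8, A = 832 mm², y = 4 mm, Ī = 4 437 mm⁴.
By symmetry the centroid is at mid-height, ȳ = 80 mm.
Transfer each piece to the centroidal x-axis using Ī + A·d² with d = y − 80:
  web: d = 0 mm → contributes +5 461 333 mm⁴
  top flange (beyond web): d = 76 mm → contributes +4 810 069 mm⁴
  bottom flange (beyond web): d = -76 mm → contributes +4 810 069 mm⁴
Total I = 15 081 472 mm⁴.

I_x ≈ 1.5 × 10⁷ mm⁴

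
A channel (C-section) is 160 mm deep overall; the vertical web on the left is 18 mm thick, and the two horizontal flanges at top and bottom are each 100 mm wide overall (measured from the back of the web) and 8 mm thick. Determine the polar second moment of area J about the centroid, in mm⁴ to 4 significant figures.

J ≈ 1.680 × 10⁷ mm⁴

Split into non-overlapping primitives; take the origin at the lower-left of the bounding box.
Web: 18 × 160, A = 2 880 mm², y = 80 mm, Ī = 6 144 000 mm⁴.
Top flange (beyond web): 82 × 8, A = 656 mm², y = 156 mm, Ī = 3498.67 mm⁴.
Bottom flange (beyond web): 82 × 8, A = 656 mm², y = 4 mm, Ī = 3498.67 mm⁴.
By symmetry the centroid is at mid-height, ȳ = 80 mm.
Transfer each piece to the centroidal x-axis using Ī + A·d² with d = y − 80:
  web: d = 0 mm → contributes +6 144 000 mm⁴
  top flange (beyond web): d = 76 mm → contributes +3 792 555 mm⁴
  bottom flange (beyond web): d = -76 mm → contributes +3 792 555 mm⁴
Total I = 13 729 109 mm⁴.
For the y-axis: x̄ = 24.6489 mm.
Repeating about the centroidal y-axis gives I_y = 3 066 352 mm⁴.
Polar second moment: J = I_x + I_y = 16 795 462 mm⁴.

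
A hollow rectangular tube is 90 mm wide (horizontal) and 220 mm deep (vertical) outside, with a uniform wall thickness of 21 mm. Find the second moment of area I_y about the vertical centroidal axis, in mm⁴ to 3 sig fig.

Break the section into simple shapes (no overlaps), measuring from the bottom-left corner of the bounding box.
Outer rectangle: 90 × 220, A = 19 800 mm², x = 45 mm, Ī = 13 365 000 mm⁴.
Inner void (subtracted): 48 × 178, A = 8 544 mm², x = 45 mm, Ī = 1 640 448 mm⁴.
By symmetry the centroid is at mid-width, x̄ = 45 mm.
All pieces are centred on the vertical centroidal axis, so I = ΣĪ (holes subtracted) = 11 724 552 mm⁴.

I_y ≈ 1.17 × 10⁷ mm⁴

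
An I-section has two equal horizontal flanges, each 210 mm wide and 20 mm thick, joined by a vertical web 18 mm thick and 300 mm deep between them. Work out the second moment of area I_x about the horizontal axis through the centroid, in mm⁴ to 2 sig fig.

Split into non-overlapping primitives; take the origin at the lower-left of the bounding box.
Bottom flange: 210 × 20, A = 4 200 mm², y = 10 mm, Ī = 140 000 mm⁴.
Web: 18 × 300, A = 5 400 mm², y = 170 mm, Ī = 40 500 000 mm⁴.
Top flange: 210 × 20, A = 4 200 mm², y = 330 mm, Ī = 140 000 mm⁴.
By symmetry the centroid is at mid-height, ȳ = 170 mm.
Transfer each piece to the horizontal axis through the centroid using Ī + A·d² with d = y − 170:
  bottom flange: d = -160 mm → contributes +107 660 000 mm⁴
  web: d = 0 mm → contributes +40 500 000 mm⁴
  top flange: d = 160 mm → contributes +107 660 000 mm⁴
Total I = 255 820 000 mm⁴.

I_x ≈ 2.6 × 10⁸ mm⁴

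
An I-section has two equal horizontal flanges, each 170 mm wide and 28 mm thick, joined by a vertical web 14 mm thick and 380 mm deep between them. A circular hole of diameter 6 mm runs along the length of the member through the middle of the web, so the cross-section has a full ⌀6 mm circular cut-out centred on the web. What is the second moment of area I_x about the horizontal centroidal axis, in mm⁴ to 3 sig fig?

I_x ≈ 4.61 × 10⁸ mm⁴

Decompose the section into non-overlapping parts with the origin at the bottom-left of its bounding rectangle.
Bottom flange: 170 × 28, A = 4 760 mm², y = 14 mm, Ī = 310 987 mm⁴.
Web: 14 × 380, A = 5 320 mm², y = 218 mm, Ī = 64 017 333 mm⁴.
Top flange: 170 × 28, A = 4 760 mm², y = 422 mm, Ī = 310 987 mm⁴.
Hole (subtracted): ⌀6, A = 28.274 mm², y = 218 mm, Ī = 63.617 mm⁴.
By symmetry the centroid is at mid-height, ȳ = 218 mm.
Transfer each piece to the horizontal centroidal axis using Ī + A·d² with d = y − 218:
  bottom flange: d = -204 mm → contributes +198 403 147 mm⁴
  web: d = 0 mm → contributes +64 017 333 mm⁴
  top flange: d = 204 mm → contributes +198 403 147 mm⁴
  hole: d = 0 mm → contributes −63.617 mm⁴
Total I = 460 823 563 mm⁴.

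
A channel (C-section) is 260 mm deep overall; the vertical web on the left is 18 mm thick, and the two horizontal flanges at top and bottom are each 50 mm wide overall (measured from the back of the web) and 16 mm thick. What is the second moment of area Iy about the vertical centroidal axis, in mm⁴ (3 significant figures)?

Iy ≈ 7.39 × 10⁵ mm⁴

Treat the section as a set of non-overlapping primitives; coordinates are from the bounding-box lower-left.
Web: 18 × 260, A = 4 680 mm², x = 9 mm, Ī = 126 360 mm⁴.
Top flange (beyond web): 32 × 16, A = 512 mm², x = 34 mm, Ī = 43 691 mm⁴.
Bottom flange (beyond web): 32 × 16, A = 512 mm², x = 34 mm, Ī = 43 691 mm⁴.
Centroid: x̄ = ΣA·x / ΣA = 13.488 mm.
Transfer each piece to the vertical centroidal axis using Ī + A·d² with d = x − 13.488:
  web: d = -4.4881 mm → contributes +220 629 mm⁴
  top flange (beyond web): d = 20.512 mm → contributes +259 109 mm⁴
  bottom flange (beyond web): d = 20.512 mm → contributes +259 109 mm⁴
Total I = 738 847 mm⁴.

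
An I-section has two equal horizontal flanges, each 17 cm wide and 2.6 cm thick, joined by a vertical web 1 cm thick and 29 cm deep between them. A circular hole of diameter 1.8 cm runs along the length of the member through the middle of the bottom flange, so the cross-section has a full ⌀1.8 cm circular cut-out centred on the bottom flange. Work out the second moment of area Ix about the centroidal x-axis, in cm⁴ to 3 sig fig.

Split into non-overlapping primitives; take the origin at the lower-left of the bounding box.
Bottom flange: 17 × 2.6, A = 44.2 cm², y = 1.3 cm, Ī = 24.899 cm⁴.
Web: 1 × 29, A = 29 cm², y = 17.1 cm, Ī = 2032.4 cm⁴.
Top flange: 17 × 2.6, A = 44.2 cm², y = 32.9 cm, Ī = 24.899 cm⁴.
Hole (subtracted): ⌀1.8, A = 2.5447 cm², y = 1.3 cm, Ī = 0.5153 cm⁴.
Centroid: ȳ = ΣA·y / ΣA = 17.45 cm.
Transfer each piece to the centroidal x-axis using Ī + A·d² with d = y − 17.45:
  bottom flange: d = -16.15 cm → contributes +11 553 cm⁴
  web: d = -0.35006 cm → contributes +2 036 cm⁴
  top flange: d = 15.45 cm → contributes +10 575 cm⁴
  hole: d = -16.15 cm → contributes −664.23 cm⁴
Total I = 23 501 cm⁴.

Ix ≈ 2.35 × 10⁴ cm⁴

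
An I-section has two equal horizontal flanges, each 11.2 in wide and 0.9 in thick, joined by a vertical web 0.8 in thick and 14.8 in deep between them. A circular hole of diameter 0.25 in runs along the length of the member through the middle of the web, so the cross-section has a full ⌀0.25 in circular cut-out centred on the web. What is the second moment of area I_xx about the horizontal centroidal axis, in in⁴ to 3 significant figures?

I_xx ≈ 1460 in⁴

Break the section into simple shapes (no overlaps), measuring from the bottom-left corner of the bounding box.
Bottom flange: 11.2 × 0.9, A = 10.08 in², y = 0.45 in, Ī = 0.6804 in⁴.
Web: 0.8 × 14.8, A = 11.84 in², y = 8.3 in, Ī = 216.12 in⁴.
Top flange: 11.2 × 0.9, A = 10.08 in², y = 16.15 in, Ī = 0.6804 in⁴.
Hole (subtracted): ⌀0.25, A = 0.049087 in², y = 8.3 in, Ī = 0.00019175 in⁴.
By symmetry the centroid is at mid-height, ȳ = 8.3 in.
Transfer each piece to the horizontal centroidal axis using Ī + A·d² with d = y − 8.3:
  bottom flange: d = -7.85 in → contributes +621.84 in⁴
  web: d = 0 in → contributes +216.12 in⁴
  top flange: d = 7.85 in → contributes +621.84 in⁴
  hole: d = 0 in → contributes −0.00019175 in⁴
Total I = 1459.8 in⁴.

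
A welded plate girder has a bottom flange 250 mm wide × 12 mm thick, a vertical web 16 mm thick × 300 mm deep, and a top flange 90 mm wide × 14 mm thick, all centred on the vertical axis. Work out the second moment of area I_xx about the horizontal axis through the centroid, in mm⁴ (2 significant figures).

I_xx ≈ 1.3 × 10⁸ mm⁴

Treat the section as a set of non-overlapping primitives; coordinates are from the bounding-box lower-left.
Bottom plate: 250 × 12, A = 3 000 mm², y = 6 mm, Ī = 36 000 mm⁴.
Web plate: 16 × 300, A = 4 800 mm², y = 162 mm, Ī = 36 000 000 mm⁴.
Top plate: 90 × 14, A = 1 260 mm², y = 319 mm, Ī = 20 580 mm⁴.
Centroid: ȳ = ΣA·y / ΣA = 132.2 mm.
Transfer each piece to the horizontal axis through the centroid using Ī + A·d² with d = y − 132.2:
  bottom plate: d = -126.2 mm → contributes +47 799 275 mm⁴
  web plate: d = 29.82 mm → contributes +40 268 657 mm⁴
  top plate: d = 186.8 mm → contributes +43 997 299 mm⁴
Total I = 132 065 230 mm⁴.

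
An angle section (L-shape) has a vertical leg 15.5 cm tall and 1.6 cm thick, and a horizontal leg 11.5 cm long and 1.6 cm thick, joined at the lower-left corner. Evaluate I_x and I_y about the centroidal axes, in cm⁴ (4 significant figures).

Decompose the section into non-overlapping parts with the origin at the bottom-left of its bounding rectangle.
Vertical leg: 1.6 × 15.5, A = 24.8 cm², y = 7.75 cm, Ī = 496.517 cm⁴.
Horizontal leg (remainder): 9.9 × 1.6, A = 15.84 cm², y = 0.8 cm, Ī = 3.3792 cm⁴.
Centroid: ȳ = ΣA·y / ΣA = 5.04114 cm.
Transfer each piece to the centroidal x-axis using Ī + A·d² with d = y − 5.04114:
  vertical leg: d = 2.70886 cm → contributes +678.497 cm⁴
  horizontal leg (remainder): d = -4.24114 cm → contributes +288.298 cm⁴
Total I = 966.795 cm⁴.
For the y-axis: x̄ = 3.04114 cm.
Repeating about the centroidal y-axis gives I_y = 454.251 cm⁴.

I_x ≈ 966.8 cm⁴, I_y ≈ 454.3 cm⁴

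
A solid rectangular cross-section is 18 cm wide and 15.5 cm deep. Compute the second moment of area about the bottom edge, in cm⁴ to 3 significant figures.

I_base ≈ 2.23 × 10⁴ cm⁴

The section: 18 × 15.5, A = 279 cm², y = 7.75 cm, Ī = 5585.8 cm⁴.
Transfer it to the base of the section using Ī + A·d² with d = y − 0:
  the section: d = 7.75 cm → contributes +22 343 cm⁴
Total I = 22 343 cm⁴.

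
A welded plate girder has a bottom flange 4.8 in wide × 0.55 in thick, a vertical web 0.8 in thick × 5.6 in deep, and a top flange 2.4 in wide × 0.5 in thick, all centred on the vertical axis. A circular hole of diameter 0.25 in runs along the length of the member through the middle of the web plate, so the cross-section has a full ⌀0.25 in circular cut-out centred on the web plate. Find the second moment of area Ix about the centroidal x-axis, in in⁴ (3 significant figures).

Ix ≈ 45.5 in⁴

Split into non-overlapping primitives; take the origin at the lower-left of the bounding box.
Bottom plate: 4.8 × 0.55, A = 2.64 in², y = 0.275 in, Ī = 0.06655 in⁴.
Web plate: 0.8 × 5.6, A = 4.48 in², y = 3.35 in, Ī = 11.708 in⁴.
Top plate: 2.4 × 0.5, A = 1.2 in², y = 6.4 in, Ī = 0.025 in⁴.
Hole (subtracted): ⌀0.25, A = 0.049087 in², y = 3.35 in, Ī = 0.00019175 in⁴.
Centroid: ȳ = ΣA·y / ΣA = 2.811 in.
Transfer each piece to the centroidal x-axis using Ī + A·d² with d = y − 2.811:
  bottom plate: d = -2.536 in → contributes +17.045 in⁴
  web plate: d = 0.539 in → contributes +13.009 in⁴
  top plate: d = 3.589 in → contributes +15.482 in⁴
  hole: d = 0.539 in → contributes −0.014453 in⁴
Total I = 45.522 in⁴.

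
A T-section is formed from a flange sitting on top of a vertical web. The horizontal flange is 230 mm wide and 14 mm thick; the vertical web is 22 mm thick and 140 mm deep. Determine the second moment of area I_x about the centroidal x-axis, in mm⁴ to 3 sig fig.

I_x ≈ 1.44 × 10⁷ mm⁴

Split into non-overlapping primitives; take the origin at the lower-left of the bounding box.
Flange: 230 × 14, A = 3 220 mm², y = 147 mm, Ī = 52 593 mm⁴.
Web: 22 × 140, A = 3 080 mm², y = 70 mm, Ī = 5 030 667 mm⁴.
Centroid: ȳ = ΣA·y / ΣA = 109.36 mm.
Transfer each piece to the centroidal x-axis using Ī + A·d² with d = y − 109.36:
  flange: d = 37.644 mm → contributes +4 615 669 mm⁴
  web: d = -39.356 mm → contributes +9 801 155 mm⁴
Total I = 14 416 824 mm⁴.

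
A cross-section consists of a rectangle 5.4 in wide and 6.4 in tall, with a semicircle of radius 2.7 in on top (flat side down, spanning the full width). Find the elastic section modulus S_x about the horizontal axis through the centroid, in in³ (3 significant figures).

Split into non-overlapping primitives; take the origin at the lower-left of the bounding box.
Rectangular body: 5.4 × 6.4, A = 34.56 in², y = 3.2 in, Ī = 117.96 in⁴.
Semicircular cap: semicircle r = 2.7, A = 11.451 in², y = 7.5459 in, Ī = 5.8329 in⁴.
Centroid: ȳ = ΣA·y / ΣA = 4.2816 in.
Transfer each piece to the horizontal axis through the centroid using Ī + A·d² with d = y − 4.2816:
  rectangular body: d = -1.0816 in → contributes +158.39 in⁴
  semicircular cap: d = 3.2643 in → contributes +127.85 in⁴
Total I = 286.25 in⁴.
Extreme fibre distance c = 4.8184 in; S = I/c = 59.407 in³.

S_x ≈ 59.4 in³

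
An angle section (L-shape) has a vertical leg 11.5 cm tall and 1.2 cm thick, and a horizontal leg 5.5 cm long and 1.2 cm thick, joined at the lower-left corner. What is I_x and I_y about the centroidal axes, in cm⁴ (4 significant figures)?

I_x ≈ 252.3 cm⁴, I_y ≈ 38.01 cm⁴

Decompose the section into non-overlapping parts with the origin at the bottom-left of its bounding rectangle.
Vertical leg: 1.2 × 11.5, A = 13.8 cm², y = 5.75 cm, Ī = 152.088 cm⁴.
Horizontal leg (remainder): 4.3 × 1.2, A = 5.16 cm², y = 0.6 cm, Ī = 0.6192 cm⁴.
Centroid: ȳ = ΣA·y / ΣA = 4.34842 cm.
Transfer each piece to the centroidal x-axis using Ī + A·d² with d = y − 4.34842:
  vertical leg: d = 1.40158 cm → contributes +179.197 cm⁴
  horizontal leg (remainder): d = -3.74842 cm → contributes +73.1205 cm⁴
Total I = 252.317 cm⁴.
For the y-axis: x̄ = 1.34842 cm.
Repeating about the centroidal y-axis gives I_y = 38.0092 cm⁴.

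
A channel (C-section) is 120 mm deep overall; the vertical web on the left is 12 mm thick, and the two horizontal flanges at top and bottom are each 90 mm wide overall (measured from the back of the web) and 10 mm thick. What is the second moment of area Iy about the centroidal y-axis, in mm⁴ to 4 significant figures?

Decompose the section into non-overlapping parts with the origin at the bottom-left of its bounding rectangle.
Web: 12 × 120, A = 1 440 mm², x = 6 mm, Ī = 17 280 mm⁴.
Top flange (beyond web): 78 × 10, A = 780 mm², x = 51 mm, Ī = 395 460 mm⁴.
Bottom flange (beyond web): 78 × 10, A = 780 mm², x = 51 mm, Ī = 395 460 mm⁴.
Centroid: x̄ = ΣA·x / ΣA = 29.4 mm.
Transfer each piece to the centroidal y-axis using Ī + A·d² with d = x − 29.4:
  web: d = -23.4 mm → contributes +805 766 mm⁴
  top flange (beyond web): d = 21.6 mm → contributes +759 377 mm⁴
  bottom flange (beyond web): d = 21.6 mm → contributes +759 377 mm⁴
Total I = 2 324 520 mm⁴.

Iy ≈ 2.325 × 10⁶ mm⁴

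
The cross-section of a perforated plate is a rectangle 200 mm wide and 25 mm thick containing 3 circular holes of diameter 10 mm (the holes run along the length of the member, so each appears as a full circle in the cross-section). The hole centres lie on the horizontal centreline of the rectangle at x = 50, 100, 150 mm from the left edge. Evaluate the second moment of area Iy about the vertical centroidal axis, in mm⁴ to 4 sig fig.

Break the section into simple shapes (no overlaps), measuring from the bottom-left corner of the bounding box.
Plate: 200 × 25, A = 5 000 mm², x = 100 mm, Ī = 16 666 667 mm⁴.
Hole 1 (subtracted): ⌀10, A = 78.5398 mm², x = 50 mm, Ī = 490.874 mm⁴.
Hole 2 (subtracted): ⌀10, A = 78.5398 mm², x = 100 mm, Ī = 490.874 mm⁴.
Hole 3 (subtracted): ⌀10, A = 78.5398 mm², x = 150 mm, Ī = 490.874 mm⁴.
By symmetry the centroid is at mid-width, x̄ = 100 mm.
Transfer each piece to the vertical centroidal axis using Ī + A·d² with d = x − 100:
  plate: d = 0 mm → contributes +16 666 667 mm⁴
  hole 1: d = -50 mm → contributes −196 840 mm⁴
  hole 2: d = 0 mm → contributes −490.874 mm⁴
  hole 3: d = 50 mm → contributes −196 840 mm⁴
Total I = 16 272 495 mm⁴.

Iy ≈ 1.627 × 10⁷ mm⁴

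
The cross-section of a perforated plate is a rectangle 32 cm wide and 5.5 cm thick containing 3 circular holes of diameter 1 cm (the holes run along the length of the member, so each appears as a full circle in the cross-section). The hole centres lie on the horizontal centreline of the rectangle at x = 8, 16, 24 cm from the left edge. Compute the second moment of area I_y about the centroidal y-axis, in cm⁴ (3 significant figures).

I_y ≈ 1.49 × 10⁴ cm⁴

Break the section into simple shapes (no overlaps), measuring from the bottom-left corner of the bounding box.
Plate: 32 × 5.5, A = 176 cm², x = 16 cm, Ī = 15 019 cm⁴.
Hole 1 (subtracted): ⌀1, A = 0.7854 cm², x = 8 cm, Ī = 0.049087 cm⁴.
Hole 2 (subtracted): ⌀1, A = 0.7854 cm², x = 16 cm, Ī = 0.049087 cm⁴.
Hole 3 (subtracted): ⌀1, A = 0.7854 cm², x = 24 cm, Ī = 0.049087 cm⁴.
By symmetry the centroid is at mid-width, x̄ = 16 cm.
Transfer each piece to the centroidal y-axis using Ī + A·d² with d = x − 16:
  plate: d = 0 cm → contributes +15 019 cm⁴
  hole 1: d = -8 cm → contributes −50.315 cm⁴
  hole 2: d = 0 cm → contributes −0.049087 cm⁴
  hole 3: d = 8 cm → contributes −50.315 cm⁴
Total I = 14 918 cm⁴.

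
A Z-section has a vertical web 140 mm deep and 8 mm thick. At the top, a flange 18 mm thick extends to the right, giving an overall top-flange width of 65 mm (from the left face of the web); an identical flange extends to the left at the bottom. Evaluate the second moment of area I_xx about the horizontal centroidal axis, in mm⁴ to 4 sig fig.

Break the section into simple shapes (no overlaps), measuring from the bottom-left corner of the bounding box.
Web: 8 × 140, A = 1 120 mm², y = 70 mm, Ī = 1 829 333 mm⁴.
Top flange (beyond web): 57 × 18, A = 1 026 mm², y = 131 mm, Ī = 27 702 mm⁴.
Bottom flange (beyond web): 57 × 18, A = 1 026 mm², y = 9 mm, Ī = 27 702 mm⁴.
Centroid: ȳ = ΣA·y / ΣA = 70 mm.
Transfer each piece to the horizontal centroidal axis using Ī + A·d² with d = y − 70:
  web: d = 0 mm → contributes +1 829 333 mm⁴
  top flange (beyond web): d = 61 mm → contributes +3 845 448 mm⁴
  bottom flange (beyond web): d = -61 mm → contributes +3 845 448 mm⁴
Total I = 9 520 229 mm⁴.

I_xx ≈ 9.520 × 10⁶ mm⁴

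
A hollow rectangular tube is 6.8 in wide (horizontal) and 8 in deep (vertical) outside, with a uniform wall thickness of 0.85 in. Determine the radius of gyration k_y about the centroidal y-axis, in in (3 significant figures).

k_y ≈ 2.51 in

Break the section into simple shapes (no overlaps), measuring from the bottom-left corner of the bounding box.
Outer rectangle: 6.8 × 8, A = 54.4 in², x = 3.4 in, Ī = 209.62 in⁴.
Inner void (subtracted): 5.1 × 6.3, A = 32.13 in², x = 3.4 in, Ī = 69.642 in⁴.
By symmetry the centroid is at mid-width, x̄ = 3.4 in.
All pieces are centred on the centroidal y-axis, so I = ΣĪ (holes subtracted) = 139.98 in⁴.
Radius of gyration: k = √(I/A) = √(139.98 / 22.27) = 2.5071 in.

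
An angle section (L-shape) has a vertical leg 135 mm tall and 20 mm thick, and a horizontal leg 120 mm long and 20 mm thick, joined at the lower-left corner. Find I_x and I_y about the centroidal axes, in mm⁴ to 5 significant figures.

Split into non-overlapping primitives; take the origin at the lower-left of the bounding box.
Vertical leg: 20 × 135, A = 2 700 mm², y = 67.5 mm, Ī = 4 100 625 mm⁴.
Horizontal leg (remainder): 100 × 20, A = 2 000 mm², y = 10 mm, Ī = 66666.67 mm⁴.
Centroid: ȳ = ΣA·y / ΣA = 43.03191 mm.
Transfer each piece to the centroidal x-axis using Ī + A·d² with d = y − 43.03191:
  vertical leg: d = 24.46809 mm → contributes +5 717 080 mm⁴
  horizontal leg (remainder): d = -33.03191 mm → contributes +2 248 881 mm⁴
Total I = 7 965 962 mm⁴.
For the y-axis: x̄ = 35.53191 mm.
Repeating about the centroidal y-axis gives I_y = 5 892 837 mm⁴.

I_x ≈ 7.9660 × 10⁶ mm⁴, I_y ≈ 5.8928 × 10⁶ mm⁴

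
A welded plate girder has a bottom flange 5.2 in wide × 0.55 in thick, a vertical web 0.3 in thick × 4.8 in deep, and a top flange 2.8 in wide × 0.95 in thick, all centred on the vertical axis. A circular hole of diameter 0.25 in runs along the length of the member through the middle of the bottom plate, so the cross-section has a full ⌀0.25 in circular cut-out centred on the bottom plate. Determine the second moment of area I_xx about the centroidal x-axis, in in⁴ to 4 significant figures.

I_xx ≈ 45.13 in⁴

Break the section into simple shapes (no overlaps), measuring from the bottom-left corner of the bounding box.
Bottom plate: 5.2 × 0.55, A = 2.86 in², y = 0.275 in, Ī = 0.0720958 in⁴.
Web plate: 0.3 × 4.8, A = 1.44 in², y = 2.95 in, Ī = 2.7648 in⁴.
Top plate: 2.8 × 0.95, A = 2.66 in², y = 5.825 in, Ī = 0.200054 in⁴.
Hole (subtracted): ⌀0.25, A = 0.0490874 in², y = 0.275 in, Ī = 0.000191748 in⁴.
Centroid: ȳ = ΣA·y / ΣA = 2.96857 in.
Transfer each piece to the centroidal x-axis using Ī + A·d² with d = y − 2.96857:
  bottom plate: d = -2.69357 in → contributes +20.8222 in⁴
  web plate: d = -0.0185661 in → contributes +2.7653 in⁴
  top plate: d = 2.85643 in → contributes +21.9036 in⁴
  hole: d = -2.69357 in → contributes −0.356335 in⁴
Total I = 45.1348 in⁴.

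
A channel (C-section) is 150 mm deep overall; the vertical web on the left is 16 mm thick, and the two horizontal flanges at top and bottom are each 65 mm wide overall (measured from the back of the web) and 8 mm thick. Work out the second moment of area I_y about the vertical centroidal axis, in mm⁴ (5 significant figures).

Split into non-overlapping primitives; take the origin at the lower-left of the bounding box.
Web: 16 × 150, A = 2 400 mm², x = 8 mm, Ī = 51 200 mm⁴.
Top flange (beyond web): 49 × 8, A = 392 mm², x = 40.5 mm, Ī = 78432.67 mm⁴.
Bottom flange (beyond web): 49 × 8, A = 392 mm², x = 40.5 mm, Ī = 78432.67 mm⁴.
Centroid: x̄ = ΣA·x / ΣA = 16.00251 mm.
Transfer each piece to the vertical centroidal axis using Ī + A·d² with d = x − 16.00251:
  web: d = -8.002513 mm → contributes +204896.5 mm⁴
  top flange (beyond web): d = 24.49749 mm → contributes +313682.4 mm⁴
  bottom flange (beyond web): d = 24.49749 mm → contributes +313682.4 mm⁴
Total I = 832261.3 mm⁴.

I_y ≈ 8.3226 × 10⁵ mm⁴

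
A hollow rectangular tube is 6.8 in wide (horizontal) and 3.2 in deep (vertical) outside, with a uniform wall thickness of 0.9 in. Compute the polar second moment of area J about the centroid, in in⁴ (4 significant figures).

J ≈ 86.69 in⁴

Break the section into simple shapes (no overlaps), measuring from the bottom-left corner of the bounding box.
Outer rectangle: 6.8 × 3.2, A = 21.76 in², y = 1.6 in, Ī = 18.5685 in⁴.
Inner void (subtracted): 5 × 1.4, A = 7 in², y = 1.6 in, Ī = 1.14333 in⁴.
By symmetry the centroid is at mid-height, ȳ = 1.6 in.
All pieces are centred on the centroidal x-axis, so I = ΣĪ (holes subtracted) = 17.4252 in⁴.
Repeating about the centroidal y-axis gives I_y = 69.2652 in⁴.
Polar second moment: J = I_x + I_y = 86.6904 in⁴.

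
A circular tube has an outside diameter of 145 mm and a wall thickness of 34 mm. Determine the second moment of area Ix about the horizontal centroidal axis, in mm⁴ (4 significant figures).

Ix ≈ 1.997 × 10⁷ mm⁴

Break the section into simple shapes (no overlaps), measuring from the bottom-left corner of the bounding box.
Outer circle: ⌀145, A = 16 513 mm², y = 72.5 mm, Ī = 21 699 109 mm⁴.
Bore (subtracted): ⌀77, A = 4656.63 mm², y = 72.5 mm, Ī = 1 725 571 mm⁴.
By symmetry the centroid is at mid-height, ȳ = 72.5 mm.
All pieces are centred on the horizontal centroidal axis, so I = ΣĪ (holes subtracted) = 19 973 538 mm⁴.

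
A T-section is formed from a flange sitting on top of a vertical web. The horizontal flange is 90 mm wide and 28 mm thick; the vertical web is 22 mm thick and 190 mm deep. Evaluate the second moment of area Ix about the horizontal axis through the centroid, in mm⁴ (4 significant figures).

Decompose the section into non-overlapping parts with the origin at the bottom-left of its bounding rectangle.
Flange: 90 × 28, A = 2 520 mm², y = 204 mm, Ī = 164 640 mm⁴.
Web: 22 × 190, A = 4 180 mm², y = 95 mm, Ī = 12 574 833 mm⁴.
Centroid: ȳ = ΣA·y / ΣA = 135.997 mm.
Transfer each piece to the horizontal axis through the centroid using Ī + A·d² with d = y − 135.997:
  flange: d = 68.003 mm → contributes +11 818 143 mm⁴
  web: d = -40.997 mm → contributes +19 600 390 mm⁴
Total I = 31 418 533 mm⁴.

Ix ≈ 3.142 × 10⁷ mm⁴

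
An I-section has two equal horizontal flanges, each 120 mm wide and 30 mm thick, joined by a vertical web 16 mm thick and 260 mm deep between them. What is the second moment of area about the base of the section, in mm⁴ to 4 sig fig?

I_base ≈ 4.662 × 10⁸ mm⁴

Treat the section as a set of non-overlapping primitives; coordinates are from the bounding-box lower-left.
Bottom flange: 120 × 30, A = 3 600 mm², y = 15 mm, Ī = 270 000 mm⁴.
Web: 16 × 260, A = 4 160 mm², y = 160 mm, Ī = 23 434 667 mm⁴.
Top flange: 120 × 30, A = 3 600 mm², y = 305 mm, Ī = 270 000 mm⁴.
Transfer each piece to a horizontal axis along the bottom face using Ī + A·d² with d = y − 0:
  bottom flange: d = 15 mm → contributes +1 080 000 mm⁴
  web: d = 160 mm → contributes +129 930 667 mm⁴
  top flange: d = 305 mm → contributes +335 160 000 mm⁴
Total I = 466 170 667 mm⁴.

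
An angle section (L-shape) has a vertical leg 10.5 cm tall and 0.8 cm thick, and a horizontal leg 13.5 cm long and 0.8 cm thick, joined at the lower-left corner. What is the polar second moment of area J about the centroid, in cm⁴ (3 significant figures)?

J ≈ 532 cm⁴

Split into non-overlapping primitives; take the origin at the lower-left of the bounding box.
Vertical leg: 0.8 × 10.5, A = 8.4 cm², y = 5.25 cm, Ī = 77.175 cm⁴.
Horizontal leg (remainder): 12.7 × 0.8, A = 10.16 cm², y = 0.4 cm, Ī = 0.54187 cm⁴.
Centroid: ȳ = ΣA·y / ΣA = 2.595 cm.
Transfer each piece to the centroidal x-axis using Ī + A·d² with d = y − 2.595:
  vertical leg: d = 2.655 cm → contributes +136.38 cm⁴
  horizontal leg (remainder): d = -2.195 cm → contributes +49.495 cm⁴
Total I = 185.88 cm⁴.
For the y-axis: x̄ = 4.095 cm.
Repeating about the centroidal y-axis gives I_y = 346.52 cm⁴.
Polar second moment: J = I_x + I_y = 532.4 cm⁴.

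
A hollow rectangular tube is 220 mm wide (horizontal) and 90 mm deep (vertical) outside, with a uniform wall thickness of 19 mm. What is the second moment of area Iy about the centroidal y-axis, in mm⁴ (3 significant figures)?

Iy ≈ 5.37 × 10⁷ mm⁴

Decompose the section into non-overlapping parts with the origin at the bottom-left of its bounding rectangle.
Outer rectangle: 220 × 90, A = 19 800 mm², x = 110 mm, Ī = 79 860 000 mm⁴.
Inner void (subtracted): 182 × 52, A = 9 464 mm², x = 110 mm, Ī = 26 123 795 mm⁴.
By symmetry the centroid is at mid-width, x̄ = 110 mm.
All pieces are centred on the centroidal y-axis, so I = ΣĪ (holes subtracted) = 53 736 205 mm⁴.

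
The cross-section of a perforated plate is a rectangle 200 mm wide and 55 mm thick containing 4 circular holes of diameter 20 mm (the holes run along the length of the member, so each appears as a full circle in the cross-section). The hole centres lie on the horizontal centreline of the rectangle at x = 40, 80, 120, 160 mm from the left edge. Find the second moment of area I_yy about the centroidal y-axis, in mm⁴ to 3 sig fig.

I_yy ≈ 3.41 × 10⁷ mm⁴

Break the section into simple shapes (no overlaps), measuring from the bottom-left corner of the bounding box.
Plate: 200 × 55, A = 11 000 mm², x = 100 mm, Ī = 36 666 667 mm⁴.
Hole 1 (subtracted): ⌀20, A = 314.16 mm², x = 40 mm, Ī = 7 854 mm⁴.
Hole 2 (subtracted): ⌀20, A = 314.16 mm², x = 80 mm, Ī = 7 854 mm⁴.
Hole 3 (subtracted): ⌀20, A = 314.16 mm², x = 120 mm, Ī = 7 854 mm⁴.
Hole 4 (subtracted): ⌀20, A = 314.16 mm², x = 160 mm, Ī = 7 854 mm⁴.
By symmetry the centroid is at mid-width, x̄ = 100 mm.
Transfer each piece to the centroidal y-axis using Ī + A·d² with d = x − 100:
  plate: d = 0 mm → contributes +36 666 667 mm⁴
  hole 1: d = -60 mm → contributes −1 138 827 mm⁴
  hole 2: d = -20 mm → contributes −133 518 mm⁴
  hole 3: d = 20 mm → contributes −133 518 mm⁴
  hole 4: d = 60 mm → contributes −1 138 827 mm⁴
Total I = 34 121 977 mm⁴.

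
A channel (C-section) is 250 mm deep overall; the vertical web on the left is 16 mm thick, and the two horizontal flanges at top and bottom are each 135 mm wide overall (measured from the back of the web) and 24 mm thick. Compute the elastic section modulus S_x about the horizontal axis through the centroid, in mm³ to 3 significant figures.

Break the section into simple shapes (no overlaps), measuring from the bottom-left corner of the bounding box.
Web: 16 × 250, A = 4 000 mm², y = 125 mm, Ī = 20 833 333 mm⁴.
Top flange (beyond web): 119 × 24, A = 2 856 mm², y = 238 mm, Ī = 137 088 mm⁴.
Bottom flange (beyond web): 119 × 24, A = 2 856 mm², y = 12 mm, Ī = 137 088 mm⁴.
By symmetry the centroid is at mid-height, ȳ = 125 mm.
Transfer each piece to the horizontal axis through the centroid using Ī + A·d² with d = y − 125:
  web: d = 0 mm → contributes +20 833 333 mm⁴
  top flange (beyond web): d = 113 mm → contributes +36 605 352 mm⁴
  bottom flange (beyond web): d = -113 mm → contributes +36 605 352 mm⁴
Total I = 94 044 037 mm⁴.
Extreme fibre distance c = 125 mm; S = I/c = 752 352 mm³.

S_x ≈ 7.52 × 10⁵ mm³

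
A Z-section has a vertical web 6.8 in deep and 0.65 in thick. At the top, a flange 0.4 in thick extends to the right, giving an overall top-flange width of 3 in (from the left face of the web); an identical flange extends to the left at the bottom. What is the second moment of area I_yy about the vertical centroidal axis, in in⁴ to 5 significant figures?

I_yy ≈ 5.2508 in⁴

Decompose the section into non-overlapping parts with the origin at the bottom-left of its bounding rectangle.
Web: 0.65 × 6.8, A = 4.42 in², x = 2.675 in, Ī = 0.1556208 in⁴.
Top flange (beyond web): 2.35 × 0.4, A = 0.94 in², x = 4.175 in, Ī = 0.4325958 in⁴.
Bottom flange (beyond web): 2.35 × 0.4, A = 0.94 in², x = 1.175 in, Ī = 0.4325958 in⁴.
Centroid: x̄ = ΣA·x / ΣA = 2.675 in.
Transfer each piece to the vertical centroidal axis using Ī + A·d² with d = x − 2.675:
  web: d = 0 in → contributes +0.1556208 in⁴
  top flange (beyond web): d = 1.5 in → contributes +2.547596 in⁴
  bottom flange (beyond web): d = -1.5 in → contributes +2.547596 in⁴
Total I = 5.250813 in⁴.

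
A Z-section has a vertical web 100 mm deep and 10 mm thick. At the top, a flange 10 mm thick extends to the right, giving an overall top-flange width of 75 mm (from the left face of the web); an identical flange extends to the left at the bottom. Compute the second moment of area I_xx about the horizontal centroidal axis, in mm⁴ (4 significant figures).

I_xx ≈ 3.477 × 10⁶ mm⁴

Break the section into simple shapes (no overlaps), measuring from the bottom-left corner of the bounding box.
Web: 10 × 100, A = 1 000 mm², y = 50 mm, Ī = 833 333 mm⁴.
Top flange (beyond web): 65 × 10, A = 650 mm², y = 95 mm, Ī = 5416.67 mm⁴.
Bottom flange (beyond web): 65 × 10, A = 650 mm², y = 5 mm, Ī = 5416.67 mm⁴.
Centroid: ȳ = ΣA·y / ΣA = 50 mm.
Transfer each piece to the horizontal centroidal axis using Ī + A·d² with d = y − 50:
  web: d = 0 mm → contributes +833 333 mm⁴
  top flange (beyond web): d = 45 mm → contributes +1 321 667 mm⁴
  bottom flange (beyond web): d = -45 mm → contributes +1 321 667 mm⁴
Total I = 3 476 667 mm⁴.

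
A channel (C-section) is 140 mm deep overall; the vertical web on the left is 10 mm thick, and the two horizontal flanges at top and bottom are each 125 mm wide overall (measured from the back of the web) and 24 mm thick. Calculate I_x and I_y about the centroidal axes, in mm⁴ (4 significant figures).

I_x ≈ 2.112 × 10⁷ mm⁴, I_y ≈ 1.046 × 10⁷ mm⁴

Decompose the section into non-overlapping parts with the origin at the bottom-left of its bounding rectangle.
Web: 10 × 140, A = 1 400 mm², y = 70 mm, Ī = 2 286 667 mm⁴.
Top flange (beyond web): 115 × 24, A = 2 760 mm², y = 128 mm, Ī = 132 480 mm⁴.
Bottom flange (beyond web): 115 × 24, A = 2 760 mm², y = 12 mm, Ī = 132 480 mm⁴.
By symmetry the centroid is at mid-height, ȳ = 70 mm.
Transfer each piece to the centroidal x-axis using Ī + A·d² with d = y − 70:
  web: d = 0 mm → contributes +2 286 667 mm⁴
  top flange (beyond web): d = 58 mm → contributes +9 417 120 mm⁴
  bottom flange (beyond web): d = -58 mm → contributes +9 417 120 mm⁴
Total I = 21 120 907 mm⁴.
For the y-axis: x̄ = 54.8555 mm.
Repeating about the centroidal y-axis gives I_y = 10 457 522 mm⁴.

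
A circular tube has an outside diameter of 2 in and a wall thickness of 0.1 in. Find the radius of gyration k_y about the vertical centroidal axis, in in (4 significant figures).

k_y ≈ 0.6727 in

Treat the section as a set of non-overlapping primitives; coordinates are from the bounding-box lower-left.
Outer circle: ⌀2, A = 3.14159 in², x = 1 in, Ī = 0.785398 in⁴.
Bore (subtracted): ⌀1.8, A = 2.54469 in², x = 1 in, Ī = 0.5153 in⁴.
By symmetry the centroid is at mid-width, x̄ = 1 in.
All pieces are centred on the vertical centroidal axis, so I = ΣĪ (holes subtracted) = 0.270098 in⁴.
Radius of gyration: k = √(I/A) = √(0.270098 / 0.596903) = 0.672681 in.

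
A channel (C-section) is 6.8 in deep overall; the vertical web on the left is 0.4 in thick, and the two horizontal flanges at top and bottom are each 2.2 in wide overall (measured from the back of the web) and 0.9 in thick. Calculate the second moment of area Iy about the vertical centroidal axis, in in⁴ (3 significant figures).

Treat the section as a set of non-overlapping primitives; coordinates are from the bounding-box lower-left.
Web: 0.4 × 6.8, A = 2.72 in², x = 0.2 in, Ī = 0.036267 in⁴.
Top flange (beyond web): 1.8 × 0.9, A = 1.62 in², x = 1.3 in, Ī = 0.4374 in⁴.
Bottom flange (beyond web): 1.8 × 0.9, A = 1.62 in², x = 1.3 in, Ī = 0.4374 in⁴.
Centroid: x̄ = ΣA·x / ΣA = 0.79799 in.
Transfer each piece to the vertical centroidal axis using Ī + A·d² with d = x − 0.79799:
  web: d = -0.59799 in → contributes +1.0089 in⁴
  top flange (beyond web): d = 0.50201 in → contributes +0.84567 in⁴
  bottom flange (beyond web): d = 0.50201 in → contributes +0.84567 in⁴
Total I = 2.7002 in⁴.

Iy ≈ 2.70 in⁴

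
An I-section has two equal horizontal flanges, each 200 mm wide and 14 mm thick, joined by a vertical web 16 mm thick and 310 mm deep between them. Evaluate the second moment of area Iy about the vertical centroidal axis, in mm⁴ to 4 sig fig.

Iy ≈ 1.877 × 10⁷ mm⁴

Split into non-overlapping primitives; take the origin at the lower-left of the bounding box.
Bottom flange: 200 × 14, A = 2 800 mm², x = 100 mm, Ī = 9 333 333 mm⁴.
Web: 16 × 310, A = 4 960 mm², x = 100 mm, Ī = 105 813 mm⁴.
Top flange: 200 × 14, A = 2 800 mm², x = 100 mm, Ī = 9 333 333 mm⁴.
By symmetry the centroid is at mid-width, x̄ = 100 mm.
All pieces are centred on the vertical centroidal axis, so I = ΣĪ = 18 772 480 mm⁴.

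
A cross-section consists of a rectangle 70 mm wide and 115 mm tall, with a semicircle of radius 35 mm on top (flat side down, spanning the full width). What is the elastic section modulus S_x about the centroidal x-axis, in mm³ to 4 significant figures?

Treat the section as a set of non-overlapping primitives; coordinates are from the bounding-box lower-left.
Rectangular body: 70 × 115, A = 8 050 mm², y = 57.5 mm, Ī = 8 871 771 mm⁴.
Semicircular cap: semicircle r = 35, A = 1924.23 mm², y = 129.854 mm, Ī = 164 704 mm⁴.
Centroid: ȳ = ΣA·y / ΣA = 71.4586 mm.
Transfer each piece to the centroidal x-axis using Ī + A·d² with d = y − 71.4586:
  rectangular body: d = -13.9586 mm → contributes +10 440 255 mm⁴
  semicircular cap: d = 58.3959 mm → contributes +6 726 459 mm⁴
Total I = 17 166 714 mm⁴.
Extreme fibre distance c = 78.5414 mm; S = I/c = 218 569 mm³.

S_x ≈ 2.186 × 10⁵ mm³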